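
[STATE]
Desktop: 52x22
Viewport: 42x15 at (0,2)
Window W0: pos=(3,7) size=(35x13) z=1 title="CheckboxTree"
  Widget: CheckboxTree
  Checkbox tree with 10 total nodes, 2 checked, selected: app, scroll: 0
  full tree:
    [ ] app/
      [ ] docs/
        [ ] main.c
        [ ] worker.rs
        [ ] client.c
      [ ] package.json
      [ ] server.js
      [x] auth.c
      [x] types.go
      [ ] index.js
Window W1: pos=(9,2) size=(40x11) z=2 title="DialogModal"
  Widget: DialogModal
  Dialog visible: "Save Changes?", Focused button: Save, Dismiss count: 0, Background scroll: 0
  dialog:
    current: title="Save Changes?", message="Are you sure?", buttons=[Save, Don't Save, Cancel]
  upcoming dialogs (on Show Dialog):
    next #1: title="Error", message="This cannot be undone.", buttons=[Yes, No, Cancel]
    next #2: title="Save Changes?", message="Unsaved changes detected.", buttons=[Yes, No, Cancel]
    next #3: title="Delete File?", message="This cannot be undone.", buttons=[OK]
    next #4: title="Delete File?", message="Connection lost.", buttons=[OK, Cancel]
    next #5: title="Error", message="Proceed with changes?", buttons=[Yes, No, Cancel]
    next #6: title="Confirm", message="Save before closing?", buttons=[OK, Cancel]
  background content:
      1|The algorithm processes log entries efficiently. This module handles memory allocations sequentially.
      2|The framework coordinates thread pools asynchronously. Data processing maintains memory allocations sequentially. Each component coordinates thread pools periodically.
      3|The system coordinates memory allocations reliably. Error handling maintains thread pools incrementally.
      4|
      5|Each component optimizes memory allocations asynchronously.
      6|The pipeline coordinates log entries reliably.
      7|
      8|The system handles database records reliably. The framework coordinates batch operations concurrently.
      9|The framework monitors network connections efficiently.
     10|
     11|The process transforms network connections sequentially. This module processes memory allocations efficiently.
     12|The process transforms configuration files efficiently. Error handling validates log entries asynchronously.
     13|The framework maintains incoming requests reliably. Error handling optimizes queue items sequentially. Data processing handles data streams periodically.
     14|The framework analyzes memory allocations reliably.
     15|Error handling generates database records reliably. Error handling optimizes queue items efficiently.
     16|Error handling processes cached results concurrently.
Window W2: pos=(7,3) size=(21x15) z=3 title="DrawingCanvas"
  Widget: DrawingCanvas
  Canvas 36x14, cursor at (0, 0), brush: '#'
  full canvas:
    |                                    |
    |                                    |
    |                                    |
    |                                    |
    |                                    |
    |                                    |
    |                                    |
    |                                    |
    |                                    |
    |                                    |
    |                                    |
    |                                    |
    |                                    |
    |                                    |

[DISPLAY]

         ┏━━━━━━━━━━━━━━━━━━━━━━━━━━━━━━━━
       ┏━━━━━━━━━━━━━━━━━━━┓              
       ┃ DrawingCanvas     ┃──────────────
       ┠───────────────────┨esses log entr
       ┃+                  ┃──────────────
   ┏━━━┃                   ┃hanges?       
   ┃ Ch┃                   ┃u sure?       
   ┠───┃                   ┃ Save   Cancel
   ┃>[-┃                   ┃──────────────
   ┃   ┃                   ┃              
   ┃   ┃                   ┃━━━━━━━━━━━━━━
   ┃   ┃                   ┃         ┃    
   ┃   ┃                   ┃         ┃    
   ┃   ┃                   ┃         ┃    
   ┃   ┃                   ┃         ┃    


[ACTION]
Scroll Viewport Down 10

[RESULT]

   ┏━━━┃                   ┃hanges?       
   ┃ Ch┃                   ┃u sure?       
   ┠───┃                   ┃ Save   Cancel
   ┃>[-┃                   ┃──────────────
   ┃   ┃                   ┃              
   ┃   ┃                   ┃━━━━━━━━━━━━━━
   ┃   ┃                   ┃         ┃    
   ┃   ┃                   ┃         ┃    
   ┃   ┃                   ┃         ┃    
   ┃   ┃                   ┃         ┃    
   ┃   ┗━━━━━━━━━━━━━━━━━━━┛         ┃    
   ┃   [x] types.go                  ┃    
   ┗━━━━━━━━━━━━━━━━━━━━━━━━━━━━━━━━━┛    
                                          
                                          


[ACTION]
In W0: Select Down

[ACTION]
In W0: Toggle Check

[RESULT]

   ┏━━━┃                   ┃hanges?       
   ┃ Ch┃                   ┃u sure?       
   ┠───┃                   ┃ Save   Cancel
   ┃ [-┃                   ┃──────────────
   ┃>  ┃                   ┃              
   ┃   ┃                   ┃━━━━━━━━━━━━━━
   ┃   ┃                   ┃         ┃    
   ┃   ┃                   ┃         ┃    
   ┃   ┃                   ┃         ┃    
   ┃   ┃                   ┃         ┃    
   ┃   ┗━━━━━━━━━━━━━━━━━━━┛         ┃    
   ┃   [x] types.go                  ┃    
   ┗━━━━━━━━━━━━━━━━━━━━━━━━━━━━━━━━━┛    
                                          
                                          


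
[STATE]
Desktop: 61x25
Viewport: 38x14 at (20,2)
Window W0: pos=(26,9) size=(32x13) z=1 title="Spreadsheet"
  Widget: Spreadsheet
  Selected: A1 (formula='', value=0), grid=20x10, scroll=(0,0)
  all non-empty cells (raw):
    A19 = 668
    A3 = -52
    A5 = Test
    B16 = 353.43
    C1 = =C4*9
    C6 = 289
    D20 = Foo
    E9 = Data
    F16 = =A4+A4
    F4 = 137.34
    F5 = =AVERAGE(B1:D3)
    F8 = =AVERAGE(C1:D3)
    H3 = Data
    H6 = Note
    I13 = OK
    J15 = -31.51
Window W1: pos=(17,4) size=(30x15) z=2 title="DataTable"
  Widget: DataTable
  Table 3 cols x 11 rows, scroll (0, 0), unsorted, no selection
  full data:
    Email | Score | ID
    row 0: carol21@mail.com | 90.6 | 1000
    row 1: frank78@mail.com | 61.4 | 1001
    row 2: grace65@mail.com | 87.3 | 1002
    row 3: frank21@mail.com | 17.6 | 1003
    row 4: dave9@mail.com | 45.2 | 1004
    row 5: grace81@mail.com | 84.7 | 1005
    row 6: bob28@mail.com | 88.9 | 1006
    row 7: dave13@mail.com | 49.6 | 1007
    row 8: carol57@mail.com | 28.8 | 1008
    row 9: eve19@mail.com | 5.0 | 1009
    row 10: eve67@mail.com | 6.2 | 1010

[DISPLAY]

                                      
                                      
━━━━━━━━━━━━━━━━━━━━━━━━━━┓           
ataTable                  ┃           
──────────────────────────┨           
ail           │Score│ID   ┃           
──────────────┼─────┼──── ┃           
rol21@mail.com│90.6 │1000 ┃━━━━━━━━━━┓
ank78@mail.com│61.4 │1001 ┃          ┃
ace65@mail.com│87.3 │1002 ┃──────────┨
ank21@mail.com│17.6 │1003 ┃          ┃
ve9@mail.com  │45.2 │1004 ┃   C      ┃
ace81@mail.com│84.7 │1005 ┃----------┃
b28@mail.com  │88.9 │1006 ┃       0  ┃


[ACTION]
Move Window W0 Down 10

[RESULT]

                                      
                                      
━━━━━━━━━━━━━━━━━━━━━━━━━━┓           
ataTable                  ┃           
──────────────────────────┨           
ail           │Score│ID   ┃           
──────────────┼─────┼──── ┃           
rol21@mail.com│90.6 │1000 ┃           
ank78@mail.com│61.4 │1001 ┃           
ace65@mail.com│87.3 │1002 ┃           
ank21@mail.com│17.6 │1003 ┃━━━━━━━━━━┓
ve9@mail.com  │45.2 │1004 ┃          ┃
ace81@mail.com│84.7 │1005 ┃──────────┨
b28@mail.com  │88.9 │1006 ┃          ┃


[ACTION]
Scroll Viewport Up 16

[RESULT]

                                      
                                      
                                      
                                      
━━━━━━━━━━━━━━━━━━━━━━━━━━┓           
ataTable                  ┃           
──────────────────────────┨           
ail           │Score│ID   ┃           
──────────────┼─────┼──── ┃           
rol21@mail.com│90.6 │1000 ┃           
ank78@mail.com│61.4 │1001 ┃           
ace65@mail.com│87.3 │1002 ┃           
ank21@mail.com│17.6 │1003 ┃━━━━━━━━━━┓
ve9@mail.com  │45.2 │1004 ┃          ┃


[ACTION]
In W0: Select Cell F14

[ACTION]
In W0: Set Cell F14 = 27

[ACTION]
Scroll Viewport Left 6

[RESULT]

                                      
                                      
                                      
                                      
   ┏━━━━━━━━━━━━━━━━━━━━━━━━━━━━┓     
   ┃ DataTable                  ┃     
   ┠────────────────────────────┨     
   ┃Email           │Score│ID   ┃     
   ┃────────────────┼─────┼──── ┃     
   ┃carol21@mail.com│90.6 │1000 ┃     
   ┃frank78@mail.com│61.4 │1001 ┃     
   ┃grace65@mail.com│87.3 │1002 ┃     
   ┃frank21@mail.com│17.6 │1003 ┃━━━━━
   ┃dave9@mail.com  │45.2 │1004 ┃     


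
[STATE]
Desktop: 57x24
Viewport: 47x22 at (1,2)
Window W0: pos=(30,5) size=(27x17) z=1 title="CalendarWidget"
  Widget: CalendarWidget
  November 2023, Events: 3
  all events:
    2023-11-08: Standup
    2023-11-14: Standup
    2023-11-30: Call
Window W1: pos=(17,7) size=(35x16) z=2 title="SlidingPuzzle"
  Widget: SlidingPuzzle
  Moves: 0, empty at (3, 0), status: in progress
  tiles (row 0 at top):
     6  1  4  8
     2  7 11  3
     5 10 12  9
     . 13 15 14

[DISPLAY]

                                               
                                               
                                               
                             ┏━━━━━━━━━━━━━━━━━
                             ┃ CalendarWidget  
                ┏━━━━━━━━━━━━━━━━━━━━━━━━━━━━━━
                ┃ SlidingPuzzle                
                ┠──────────────────────────────
                ┃┌────┬────┬────┬────┐         
                ┃│  6 │  1 │  4 │  8 │         
                ┃├────┼────┼────┼────┤         
                ┃│  2 │  7 │ 11 │  3 │         
                ┃├────┼────┼────┼────┤         
                ┃│  5 │ 10 │ 12 │  9 │         
                ┃├────┼────┼────┼────┤         
                ┃│    │ 13 │ 15 │ 14 │         
                ┃└────┴────┴────┴────┘         
                ┃Moves: 0                      
                ┃                              
                ┃                              
                ┗━━━━━━━━━━━━━━━━━━━━━━━━━━━━━━
                                               


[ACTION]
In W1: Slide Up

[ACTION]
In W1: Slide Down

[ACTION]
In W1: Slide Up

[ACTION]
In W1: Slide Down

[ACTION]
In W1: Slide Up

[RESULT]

                                               
                                               
                                               
                             ┏━━━━━━━━━━━━━━━━━
                             ┃ CalendarWidget  
                ┏━━━━━━━━━━━━━━━━━━━━━━━━━━━━━━
                ┃ SlidingPuzzle                
                ┠──────────────────────────────
                ┃┌────┬────┬────┬────┐         
                ┃│  6 │  1 │  4 │  8 │         
                ┃├────┼────┼────┼────┤         
                ┃│  2 │  7 │ 11 │  3 │         
                ┃├────┼────┼────┼────┤         
                ┃│  5 │ 10 │ 12 │  9 │         
                ┃├────┼────┼────┼────┤         
                ┃│    │ 13 │ 15 │ 14 │         
                ┃└────┴────┴────┴────┘         
                ┃Moves: 4                      
                ┃                              
                ┃                              
                ┗━━━━━━━━━━━━━━━━━━━━━━━━━━━━━━
                                               


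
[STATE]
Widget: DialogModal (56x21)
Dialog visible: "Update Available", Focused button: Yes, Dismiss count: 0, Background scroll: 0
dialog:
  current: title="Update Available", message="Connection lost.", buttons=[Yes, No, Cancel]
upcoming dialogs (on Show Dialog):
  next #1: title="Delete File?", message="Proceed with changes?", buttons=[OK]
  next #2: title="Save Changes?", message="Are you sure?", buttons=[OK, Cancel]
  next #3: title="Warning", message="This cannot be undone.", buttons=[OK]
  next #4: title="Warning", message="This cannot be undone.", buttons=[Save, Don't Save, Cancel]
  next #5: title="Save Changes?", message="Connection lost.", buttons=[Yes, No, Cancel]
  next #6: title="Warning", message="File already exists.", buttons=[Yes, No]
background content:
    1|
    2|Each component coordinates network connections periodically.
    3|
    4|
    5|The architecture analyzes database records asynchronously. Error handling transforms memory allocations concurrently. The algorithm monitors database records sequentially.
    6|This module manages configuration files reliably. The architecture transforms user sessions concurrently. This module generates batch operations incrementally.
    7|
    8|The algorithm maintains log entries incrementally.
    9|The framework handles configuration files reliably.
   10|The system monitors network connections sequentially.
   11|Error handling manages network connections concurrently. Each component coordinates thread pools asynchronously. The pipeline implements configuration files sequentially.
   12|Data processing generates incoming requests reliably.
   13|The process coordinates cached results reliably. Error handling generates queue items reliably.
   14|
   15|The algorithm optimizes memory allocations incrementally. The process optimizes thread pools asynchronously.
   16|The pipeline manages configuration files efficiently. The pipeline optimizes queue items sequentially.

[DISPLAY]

                                                        
Each component coordinates network connections periodica
                                                        
                                                        
The architecture analyzes database records asynchronousl
This module manages configuration files reliably. The ar
                                                        
The algorithm maintains log entries incrementally.      
The framework ha┌─────────────────────┐es reliably.     
The system monit│   Update Available  │ sequentially.   
Error handling m│   Connection lost.  │ons concurrently.
Data processing │ [Yes]  No   Cancel  │ests reliably.   
The process coor└─────────────────────┘reliably. Error h
                                                        
The algorithm optimizes memory allocations incrementally
The pipeline manages configuration files efficiently. Th
                                                        
                                                        
                                                        
                                                        
                                                        


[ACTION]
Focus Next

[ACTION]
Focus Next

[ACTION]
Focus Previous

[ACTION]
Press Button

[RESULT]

                                                        
Each component coordinates network connections periodica
                                                        
                                                        
The architecture analyzes database records asynchronousl
This module manages configuration files reliably. The ar
                                                        
The algorithm maintains log entries incrementally.      
The framework handles configuration files reliably.     
The system monitors network connections sequentially.   
Error handling manages network connections concurrently.
Data processing generates incoming requests reliably.   
The process coordinates cached results reliably. Error h
                                                        
The algorithm optimizes memory allocations incrementally
The pipeline manages configuration files efficiently. Th
                                                        
                                                        
                                                        
                                                        
                                                        


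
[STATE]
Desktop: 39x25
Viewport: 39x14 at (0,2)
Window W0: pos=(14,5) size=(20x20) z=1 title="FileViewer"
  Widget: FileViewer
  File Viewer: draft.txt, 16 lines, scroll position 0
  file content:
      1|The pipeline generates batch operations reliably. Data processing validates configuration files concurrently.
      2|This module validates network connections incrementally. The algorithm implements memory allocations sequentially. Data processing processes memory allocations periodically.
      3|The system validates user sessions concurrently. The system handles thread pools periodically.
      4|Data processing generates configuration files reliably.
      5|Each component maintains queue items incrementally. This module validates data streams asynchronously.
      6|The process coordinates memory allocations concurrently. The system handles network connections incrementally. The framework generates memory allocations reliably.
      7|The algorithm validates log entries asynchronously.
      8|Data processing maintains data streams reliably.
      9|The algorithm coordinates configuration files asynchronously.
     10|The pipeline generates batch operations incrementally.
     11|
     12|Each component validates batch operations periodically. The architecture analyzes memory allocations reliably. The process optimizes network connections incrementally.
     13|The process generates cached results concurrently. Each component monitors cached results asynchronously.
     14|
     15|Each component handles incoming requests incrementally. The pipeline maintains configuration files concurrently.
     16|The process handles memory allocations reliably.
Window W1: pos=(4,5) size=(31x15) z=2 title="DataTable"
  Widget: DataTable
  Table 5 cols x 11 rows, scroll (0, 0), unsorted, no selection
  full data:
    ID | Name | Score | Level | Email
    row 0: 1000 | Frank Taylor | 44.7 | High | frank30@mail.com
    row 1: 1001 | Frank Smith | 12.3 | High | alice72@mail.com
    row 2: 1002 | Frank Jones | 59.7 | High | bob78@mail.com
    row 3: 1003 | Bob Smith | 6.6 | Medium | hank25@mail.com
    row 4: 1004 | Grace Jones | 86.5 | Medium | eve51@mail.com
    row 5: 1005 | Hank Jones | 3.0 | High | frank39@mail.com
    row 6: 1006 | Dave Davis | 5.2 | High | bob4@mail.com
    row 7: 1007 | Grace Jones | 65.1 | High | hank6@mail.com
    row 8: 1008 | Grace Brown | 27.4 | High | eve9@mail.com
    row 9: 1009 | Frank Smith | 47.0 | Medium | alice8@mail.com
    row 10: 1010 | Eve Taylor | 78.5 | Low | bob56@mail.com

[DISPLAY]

                                       
                                       
                                       
    ┏━━━━━━━━━━━━━━━━━━━━━━━━━━━━━┓    
    ┃ DataTable                   ┃    
    ┠─────────────────────────────┨    
    ┃ID  │Name        │Score│Level┃    
    ┃────┼────────────┼─────┼─────┃    
    ┃1000│Frank Taylor│44.7 │High ┃    
    ┃1001│Frank Smith │12.3 │High ┃    
    ┃1002│Frank Jones │59.7 │High ┃    
    ┃1003│Bob Smith   │6.6  │Mediu┃    
    ┃1004│Grace Jones │86.5 │Mediu┃    
    ┃1005│Hank Jones  │3.0  │High ┃    


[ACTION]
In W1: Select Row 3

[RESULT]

                                       
                                       
                                       
    ┏━━━━━━━━━━━━━━━━━━━━━━━━━━━━━┓    
    ┃ DataTable                   ┃    
    ┠─────────────────────────────┨    
    ┃ID  │Name        │Score│Level┃    
    ┃────┼────────────┼─────┼─────┃    
    ┃1000│Frank Taylor│44.7 │High ┃    
    ┃1001│Frank Smith │12.3 │High ┃    
    ┃1002│Frank Jones │59.7 │High ┃    
    ┃>003│Bob Smith   │6.6  │Mediu┃    
    ┃1004│Grace Jones │86.5 │Mediu┃    
    ┃1005│Hank Jones  │3.0  │High ┃    


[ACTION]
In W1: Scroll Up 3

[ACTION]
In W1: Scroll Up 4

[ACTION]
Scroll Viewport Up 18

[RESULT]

                                       
                                       
                                       
                                       
                                       
    ┏━━━━━━━━━━━━━━━━━━━━━━━━━━━━━┓    
    ┃ DataTable                   ┃    
    ┠─────────────────────────────┨    
    ┃ID  │Name        │Score│Level┃    
    ┃────┼────────────┼─────┼─────┃    
    ┃1000│Frank Taylor│44.7 │High ┃    
    ┃1001│Frank Smith │12.3 │High ┃    
    ┃1002│Frank Jones │59.7 │High ┃    
    ┃>003│Bob Smith   │6.6  │Mediu┃    


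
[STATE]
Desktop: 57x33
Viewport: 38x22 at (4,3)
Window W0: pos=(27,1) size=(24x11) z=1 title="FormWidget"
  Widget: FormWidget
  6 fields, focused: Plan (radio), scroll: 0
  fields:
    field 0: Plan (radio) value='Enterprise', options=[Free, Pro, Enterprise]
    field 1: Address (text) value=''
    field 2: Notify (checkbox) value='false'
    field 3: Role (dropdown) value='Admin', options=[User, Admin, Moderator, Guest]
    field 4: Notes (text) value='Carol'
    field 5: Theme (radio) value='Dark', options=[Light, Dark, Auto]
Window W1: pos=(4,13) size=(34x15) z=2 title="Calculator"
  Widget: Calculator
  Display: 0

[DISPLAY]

                       ┠──────────────
                       ┃> Plan:       
                       ┃  Address:    
                       ┃  Notify:     
                       ┃  Role:       
                       ┃  Notes:      
                       ┃  Theme:      
                       ┃              
                       ┗━━━━━━━━━━━━━━
                                      
┏━━━━━━━━━━━━━━━━━━━━━━━━━━━━━━━━┓    
┃ Calculator                     ┃    
┠────────────────────────────────┨    
┃                               0┃    
┃┌───┬───┬───┬───┐               ┃    
┃│ 7 │ 8 │ 9 │ ÷ │               ┃    
┃├───┼───┼───┼───┤               ┃    
┃│ 4 │ 5 │ 6 │ × │               ┃    
┃├───┼───┼───┼───┤               ┃    
┃│ 1 │ 2 │ 3 │ - │               ┃    
┃├───┼───┼───┼───┤               ┃    
┃│ 0 │ . │ = │ + │               ┃    


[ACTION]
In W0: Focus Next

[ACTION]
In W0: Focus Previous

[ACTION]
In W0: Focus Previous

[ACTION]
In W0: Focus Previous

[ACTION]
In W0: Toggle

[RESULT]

                       ┠──────────────
                       ┃  Plan:       
                       ┃  Address:    
                       ┃  Notify:     
                       ┃  Role:       
                       ┃> Notes:      
                       ┃  Theme:      
                       ┃              
                       ┗━━━━━━━━━━━━━━
                                      
┏━━━━━━━━━━━━━━━━━━━━━━━━━━━━━━━━┓    
┃ Calculator                     ┃    
┠────────────────────────────────┨    
┃                               0┃    
┃┌───┬───┬───┬───┐               ┃    
┃│ 7 │ 8 │ 9 │ ÷ │               ┃    
┃├───┼───┼───┼───┤               ┃    
┃│ 4 │ 5 │ 6 │ × │               ┃    
┃├───┼───┼───┼───┤               ┃    
┃│ 1 │ 2 │ 3 │ - │               ┃    
┃├───┼───┼───┼───┤               ┃    
┃│ 0 │ . │ = │ + │               ┃    


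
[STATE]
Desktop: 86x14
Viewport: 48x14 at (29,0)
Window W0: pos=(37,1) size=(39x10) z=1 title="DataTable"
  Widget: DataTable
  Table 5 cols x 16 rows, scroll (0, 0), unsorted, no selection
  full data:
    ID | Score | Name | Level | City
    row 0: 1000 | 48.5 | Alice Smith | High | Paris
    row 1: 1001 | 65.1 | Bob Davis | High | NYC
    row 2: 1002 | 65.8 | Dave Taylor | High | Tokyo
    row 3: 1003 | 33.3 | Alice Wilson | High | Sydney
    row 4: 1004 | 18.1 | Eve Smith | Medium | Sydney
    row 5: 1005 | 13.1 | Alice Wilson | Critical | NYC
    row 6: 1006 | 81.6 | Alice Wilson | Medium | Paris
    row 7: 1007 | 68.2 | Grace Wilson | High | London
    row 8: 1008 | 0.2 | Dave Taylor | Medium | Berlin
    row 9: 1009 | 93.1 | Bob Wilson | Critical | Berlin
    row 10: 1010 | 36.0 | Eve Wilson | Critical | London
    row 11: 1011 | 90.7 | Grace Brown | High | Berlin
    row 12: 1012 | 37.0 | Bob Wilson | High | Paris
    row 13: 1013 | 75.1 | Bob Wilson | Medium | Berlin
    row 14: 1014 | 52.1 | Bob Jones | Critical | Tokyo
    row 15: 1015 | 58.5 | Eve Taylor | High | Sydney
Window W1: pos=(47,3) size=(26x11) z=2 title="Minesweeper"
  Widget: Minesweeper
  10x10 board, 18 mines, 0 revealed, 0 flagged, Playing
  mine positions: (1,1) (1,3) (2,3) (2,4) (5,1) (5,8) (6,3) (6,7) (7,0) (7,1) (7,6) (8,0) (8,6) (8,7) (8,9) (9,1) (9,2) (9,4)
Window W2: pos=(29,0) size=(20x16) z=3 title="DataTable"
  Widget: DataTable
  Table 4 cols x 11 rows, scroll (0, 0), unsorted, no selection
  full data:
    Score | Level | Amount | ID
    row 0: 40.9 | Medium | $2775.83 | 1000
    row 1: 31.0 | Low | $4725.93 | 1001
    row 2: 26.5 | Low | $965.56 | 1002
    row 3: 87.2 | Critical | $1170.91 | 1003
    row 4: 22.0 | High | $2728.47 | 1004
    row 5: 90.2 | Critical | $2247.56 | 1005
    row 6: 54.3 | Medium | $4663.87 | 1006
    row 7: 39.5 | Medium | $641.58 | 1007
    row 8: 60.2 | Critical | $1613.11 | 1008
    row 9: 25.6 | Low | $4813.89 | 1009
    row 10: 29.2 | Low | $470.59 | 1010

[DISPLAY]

┏━━━━━━━━━━━━━━━━━━┓                            
┃ DataTable        ┃━━━━━━━━━━━━━━━━━━━━━━━━━━┓ 
┠──────────────────┨                          ┃ 
┃Score│Level   │Amo┃━━━━━━━━━━━━━━━━━━━━━━━┓──┨ 
┃─────┼────────┼───┃Minesweeper            ┃ty┃ 
┃40.9 │Medium  │$27┃───────────────────────┨──┃ 
┃31.0 │Low     │$47┃■■■■■■■■■              ┃ri┃ 
┃26.5 │Low     │$96┃■■■■■■■■■              ┃C ┃ 
┃87.2 │Critical│$11┃■■■■■■■■■              ┃ky┃ 
┃22.0 │High    │$27┃■■■■■■■■■              ┃dn┃ 
┃90.2 │Critical│$22┃■■■■■■■■■              ┃━━┛ 
┃54.3 │Medium  │$46┃■■■■■■■■■              ┃    
┃39.5 │Medium  │$64┃■■■■■■■■■              ┃    
┃60.2 │Critical│$16┃━━━━━━━━━━━━━━━━━━━━━━━┛    


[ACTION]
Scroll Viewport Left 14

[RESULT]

              ┏━━━━━━━━━━━━━━━━━━┓              
              ┃ DataTable        ┃━━━━━━━━━━━━━━
              ┠──────────────────┨              
              ┃Score│Level   │Amo┃━━━━━━━━━━━━━━
              ┃─────┼────────┼───┃Minesweeper   
              ┃40.9 │Medium  │$27┃──────────────
              ┃31.0 │Low     │$47┃■■■■■■■■■     
              ┃26.5 │Low     │$96┃■■■■■■■■■     
              ┃87.2 │Critical│$11┃■■■■■■■■■     
              ┃22.0 │High    │$27┃■■■■■■■■■     
              ┃90.2 │Critical│$22┃■■■■■■■■■     
              ┃54.3 │Medium  │$46┃■■■■■■■■■     
              ┃39.5 │Medium  │$64┃■■■■■■■■■     
              ┃60.2 │Critical│$16┃━━━━━━━━━━━━━━


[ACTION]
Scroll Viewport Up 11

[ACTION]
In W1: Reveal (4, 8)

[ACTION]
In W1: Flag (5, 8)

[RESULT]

              ┏━━━━━━━━━━━━━━━━━━┓              
              ┃ DataTable        ┃━━━━━━━━━━━━━━
              ┠──────────────────┨              
              ┃Score│Level   │Amo┃━━━━━━━━━━━━━━
              ┃─────┼────────┼───┃Minesweeper   
              ┃40.9 │Medium  │$27┃──────────────
              ┃31.0 │Low     │$47┃■■■■■■■■■     
              ┃26.5 │Low     │$96┃■■■■■■■■■     
              ┃87.2 │Critical│$11┃■■■■■■■■■     
              ┃22.0 │High    │$27┃■■■■■■■■■     
              ┃90.2 │Critical│$22┃■■■■■■■1■     
              ┃54.3 │Medium  │$46┃■■■■■■■⚑■     
              ┃39.5 │Medium  │$64┃■■■■■■■■■     
              ┃60.2 │Critical│$16┃━━━━━━━━━━━━━━


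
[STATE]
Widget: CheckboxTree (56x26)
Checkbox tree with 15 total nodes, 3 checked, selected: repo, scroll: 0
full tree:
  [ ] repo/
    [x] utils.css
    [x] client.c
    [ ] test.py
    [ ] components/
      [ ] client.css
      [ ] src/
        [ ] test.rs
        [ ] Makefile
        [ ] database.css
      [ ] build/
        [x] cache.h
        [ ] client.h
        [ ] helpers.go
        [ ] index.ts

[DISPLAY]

>[-] repo/                                              
   [x] utils.css                                        
   [x] client.c                                         
   [ ] test.py                                          
   [-] components/                                      
     [ ] client.css                                     
     [ ] src/                                           
       [ ] test.rs                                      
       [ ] Makefile                                     
       [ ] database.css                                 
     [-] build/                                         
       [x] cache.h                                      
       [ ] client.h                                     
       [ ] helpers.go                                   
       [ ] index.ts                                     
                                                        
                                                        
                                                        
                                                        
                                                        
                                                        
                                                        
                                                        
                                                        
                                                        
                                                        


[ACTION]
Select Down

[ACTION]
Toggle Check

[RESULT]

 [-] repo/                                              
>  [ ] utils.css                                        
   [x] client.c                                         
   [ ] test.py                                          
   [-] components/                                      
     [ ] client.css                                     
     [ ] src/                                           
       [ ] test.rs                                      
       [ ] Makefile                                     
       [ ] database.css                                 
     [-] build/                                         
       [x] cache.h                                      
       [ ] client.h                                     
       [ ] helpers.go                                   
       [ ] index.ts                                     
                                                        
                                                        
                                                        
                                                        
                                                        
                                                        
                                                        
                                                        
                                                        
                                                        
                                                        


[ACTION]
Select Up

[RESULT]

>[-] repo/                                              
   [ ] utils.css                                        
   [x] client.c                                         
   [ ] test.py                                          
   [-] components/                                      
     [ ] client.css                                     
     [ ] src/                                           
       [ ] test.rs                                      
       [ ] Makefile                                     
       [ ] database.css                                 
     [-] build/                                         
       [x] cache.h                                      
       [ ] client.h                                     
       [ ] helpers.go                                   
       [ ] index.ts                                     
                                                        
                                                        
                                                        
                                                        
                                                        
                                                        
                                                        
                                                        
                                                        
                                                        
                                                        


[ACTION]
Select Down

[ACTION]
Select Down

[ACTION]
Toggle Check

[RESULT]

 [-] repo/                                              
   [ ] utils.css                                        
>  [ ] client.c                                         
   [ ] test.py                                          
   [-] components/                                      
     [ ] client.css                                     
     [ ] src/                                           
       [ ] test.rs                                      
       [ ] Makefile                                     
       [ ] database.css                                 
     [-] build/                                         
       [x] cache.h                                      
       [ ] client.h                                     
       [ ] helpers.go                                   
       [ ] index.ts                                     
                                                        
                                                        
                                                        
                                                        
                                                        
                                                        
                                                        
                                                        
                                                        
                                                        
                                                        


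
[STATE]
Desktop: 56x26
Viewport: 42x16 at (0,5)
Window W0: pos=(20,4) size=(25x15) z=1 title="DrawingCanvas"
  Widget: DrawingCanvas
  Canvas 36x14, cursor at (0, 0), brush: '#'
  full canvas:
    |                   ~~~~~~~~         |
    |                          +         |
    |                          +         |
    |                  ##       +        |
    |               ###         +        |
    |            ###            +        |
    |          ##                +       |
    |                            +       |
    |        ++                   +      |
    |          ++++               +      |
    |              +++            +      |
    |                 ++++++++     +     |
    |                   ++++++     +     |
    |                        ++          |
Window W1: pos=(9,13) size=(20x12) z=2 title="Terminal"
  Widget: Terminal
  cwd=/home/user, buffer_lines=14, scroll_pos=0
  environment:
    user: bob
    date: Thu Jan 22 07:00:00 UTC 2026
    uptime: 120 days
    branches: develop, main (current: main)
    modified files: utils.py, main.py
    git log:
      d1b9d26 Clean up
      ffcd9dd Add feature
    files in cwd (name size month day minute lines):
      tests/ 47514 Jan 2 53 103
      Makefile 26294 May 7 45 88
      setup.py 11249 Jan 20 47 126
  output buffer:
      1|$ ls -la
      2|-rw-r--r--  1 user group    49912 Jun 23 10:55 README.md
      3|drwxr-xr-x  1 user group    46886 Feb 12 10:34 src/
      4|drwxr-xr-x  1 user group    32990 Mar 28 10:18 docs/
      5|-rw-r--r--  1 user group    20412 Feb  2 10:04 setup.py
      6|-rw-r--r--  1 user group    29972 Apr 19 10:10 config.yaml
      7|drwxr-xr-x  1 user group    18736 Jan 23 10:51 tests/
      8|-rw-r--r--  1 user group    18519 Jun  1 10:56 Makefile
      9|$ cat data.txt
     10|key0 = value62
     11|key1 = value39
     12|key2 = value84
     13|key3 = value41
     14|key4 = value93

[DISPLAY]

                    ┃ DrawingCanvas       
                    ┠─────────────────────
                    ┃+                  ~~
                    ┃                     
                    ┃                     
                    ┃                  ## 
                    ┃               ###   
                    ┃            ###      
         ┏━━━━━━━━━━━━━━━━━━┓  ##         
         ┃ Terminal         ┃             
         ┠──────────────────┨++           
         ┃$ ls -la          ┃  ++++       
         ┃-rw-r--r--  1 user┃      +++    
         ┃drwxr-xr-x  1 user┃━━━━━━━━━━━━━
         ┃drwxr-xr-x  1 user┃             
         ┃-rw-r--r--  1 user┃             


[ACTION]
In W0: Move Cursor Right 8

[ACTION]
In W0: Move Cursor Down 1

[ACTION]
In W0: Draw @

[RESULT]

                    ┃ DrawingCanvas       
                    ┠─────────────────────
                    ┃                   ~~
                    ┃        @            
                    ┃                     
                    ┃                  ## 
                    ┃               ###   
                    ┃            ###      
         ┏━━━━━━━━━━━━━━━━━━┓  ##         
         ┃ Terminal         ┃             
         ┠──────────────────┨++           
         ┃$ ls -la          ┃  ++++       
         ┃-rw-r--r--  1 user┃      +++    
         ┃drwxr-xr-x  1 user┃━━━━━━━━━━━━━
         ┃drwxr-xr-x  1 user┃             
         ┃-rw-r--r--  1 user┃             


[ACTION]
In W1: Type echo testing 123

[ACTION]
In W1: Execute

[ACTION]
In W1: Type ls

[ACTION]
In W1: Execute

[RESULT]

                    ┃ DrawingCanvas       
                    ┠─────────────────────
                    ┃                   ~~
                    ┃        @            
                    ┃                     
                    ┃                  ## 
                    ┃               ###   
                    ┃            ###      
         ┏━━━━━━━━━━━━━━━━━━┓  ##         
         ┃ Terminal         ┃             
         ┠──────────────────┨++           
         ┃key2 = value84    ┃  ++++       
         ┃key3 = value41    ┃      +++    
         ┃key4 = value93    ┃━━━━━━━━━━━━━
         ┃$ echo testing 123┃             
         ┃testing 123       ┃             
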